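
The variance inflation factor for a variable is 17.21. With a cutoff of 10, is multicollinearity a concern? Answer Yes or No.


Check: VIF = 17.21 vs threshold = 10.
Since 17.21 >= 10, the answer is Yes.

Yes


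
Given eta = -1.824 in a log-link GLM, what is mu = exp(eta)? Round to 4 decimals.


mu = exp(eta) = exp(-1.824).
= 0.1614.

0.1614


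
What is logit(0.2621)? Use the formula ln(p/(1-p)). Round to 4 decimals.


The odds are p/(1-p) = 0.2621 / 0.7379 = 0.3552.
logit(p) = ln(0.3552) = -1.0351.

-1.0351


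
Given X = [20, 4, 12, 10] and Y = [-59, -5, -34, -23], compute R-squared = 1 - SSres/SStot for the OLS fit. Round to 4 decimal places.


Fit the OLS line: b0 = 8.9466, b1 = -3.4084.
SSres = 8.9008.
SStot = 1530.7500.
R^2 = 1 - 8.9008/1530.7500 = 0.9942.

0.9942


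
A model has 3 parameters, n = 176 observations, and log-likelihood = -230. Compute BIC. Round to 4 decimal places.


ln(176) = 5.170484.
k * ln(n) = 3 * 5.170484 = 15.511452.
-2L = 460.
BIC = 15.511452 + 460 = 475.511452, which rounds to 475.5115.

475.5115


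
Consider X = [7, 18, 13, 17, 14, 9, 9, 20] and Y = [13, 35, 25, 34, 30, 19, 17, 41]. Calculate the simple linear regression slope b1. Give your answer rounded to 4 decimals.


First compute the means: xbar = 13.3750, ybar = 26.7500.
Then S_xx = sum((xi - xbar)^2) = 157.8750.
S_xy = sum((xi - xbar)(yi - ybar)) = 325.7500.
b1 = S_xy / S_xx = 325.7500 / 157.8750 = 2.0633.

2.0633


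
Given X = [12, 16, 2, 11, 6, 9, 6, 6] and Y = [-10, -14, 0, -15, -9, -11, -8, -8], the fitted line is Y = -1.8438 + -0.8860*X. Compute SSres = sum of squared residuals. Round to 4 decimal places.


Predicted values from Y = -1.8438 + -0.8860*X.
Residuals: [2.4758, 2.0198, 3.6158, -3.4102, -1.8402, -1.1822, -0.8402, -0.8402].
SSres = 41.1085.

41.1085


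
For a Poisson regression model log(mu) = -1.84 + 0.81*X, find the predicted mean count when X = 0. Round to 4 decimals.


Linear predictor: eta = -1.84 + (0.81)(0) = -1.8400.
Expected count: mu = exp(-1.8400) = 0.1588.

0.1588


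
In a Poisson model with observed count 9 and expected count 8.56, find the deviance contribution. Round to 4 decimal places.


First: ln(9/8.56) = 0.050124.
Then: 9 * 0.050124 = 0.451116.
y - mu = 9 - 8.56 = 0.44.
D = 2(0.451116 - 0.44) = 0.022232, which rounds to 0.0222.

0.0222


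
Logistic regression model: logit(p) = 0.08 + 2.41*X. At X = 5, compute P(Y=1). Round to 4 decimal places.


Linear predictor: z = 0.08 + 2.41 * 5 = 12.1300.
P = 1/(1 + exp(-12.1300)) = 1/(1 + 0.0000) = 1.0000.

1.0000


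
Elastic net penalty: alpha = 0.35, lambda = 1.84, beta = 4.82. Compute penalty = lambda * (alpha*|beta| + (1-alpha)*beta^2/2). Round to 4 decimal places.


alpha * |beta| = 0.35 * 4.82 = 1.6870.
(1-alpha) * beta^2/2 = 0.65 * 23.2324/2 = 7.5505.
Total = 1.84 * (1.6870 + 7.5505) = 16.9971.

16.9971


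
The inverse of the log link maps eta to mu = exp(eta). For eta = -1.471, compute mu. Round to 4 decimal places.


The inverse log link gives:
mu = exp(-1.471) = 0.2297.

0.2297


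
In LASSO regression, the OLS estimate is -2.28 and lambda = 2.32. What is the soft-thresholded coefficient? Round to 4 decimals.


Check: |-2.28| = 2.28 vs lambda = 2.32.
Since |beta| <= lambda, the coefficient is set to 0.
Soft-thresholded coefficient = 0.0000.

0.0000


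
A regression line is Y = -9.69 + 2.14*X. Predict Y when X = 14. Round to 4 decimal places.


Plug X = 14 into Y = -9.69 + 2.14*X:
Y = -9.69 + 29.9600 = 20.2700.

20.2700


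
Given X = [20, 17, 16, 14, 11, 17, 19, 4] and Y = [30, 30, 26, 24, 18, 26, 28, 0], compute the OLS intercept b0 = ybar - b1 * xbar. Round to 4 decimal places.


First find the slope: b1 = 1.8640.
Means: xbar = 14.7500, ybar = 22.7500.
b0 = ybar - b1 * xbar = 22.7500 - 1.8640 * 14.7500 = -4.7440.

-4.7440


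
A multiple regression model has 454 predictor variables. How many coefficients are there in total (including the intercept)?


Total coefficients = number of predictors + 1 (for the intercept).
= 454 + 1 = 455.

455


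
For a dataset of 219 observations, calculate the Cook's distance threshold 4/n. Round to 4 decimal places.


Using the rule of thumb:
Threshold = 4 / 219 = 0.0183.

0.0183


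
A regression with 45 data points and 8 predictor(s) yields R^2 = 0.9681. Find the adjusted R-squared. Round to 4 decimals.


Plug in: Adj R^2 = 1 - (1 - 0.9681) * 44/36.
= 1 - 0.0319 * 44/36
= 1 - 1.4036 / 36
= 1 - 0.0390 = 0.9610.

0.9610


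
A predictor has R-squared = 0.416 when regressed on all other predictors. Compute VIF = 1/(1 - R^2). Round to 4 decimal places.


VIF = 1 / (1 - 0.416).
= 1 / 0.584 = 1.7123.

1.7123


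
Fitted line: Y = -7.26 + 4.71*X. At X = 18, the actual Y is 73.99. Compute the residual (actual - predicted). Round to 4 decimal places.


Compute yhat = -7.26 + (4.71)(18) = 77.5200.
Residual = actual - predicted = 73.99 - 77.5200 = -3.5300.

-3.5300


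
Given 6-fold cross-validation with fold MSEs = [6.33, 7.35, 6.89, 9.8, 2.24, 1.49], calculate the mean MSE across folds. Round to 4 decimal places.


Add all fold MSEs: 34.1000.
Divide by k = 6: 34.1000/6 = 5.6833.

5.6833


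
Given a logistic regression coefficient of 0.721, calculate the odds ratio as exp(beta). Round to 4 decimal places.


exp(0.721) = 2.0565.
So the odds ratio is 2.0565.

2.0565


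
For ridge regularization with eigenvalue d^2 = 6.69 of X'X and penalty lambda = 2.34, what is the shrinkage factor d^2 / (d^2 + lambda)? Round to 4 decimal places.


d^2 + lambda = 6.69 + 2.34 = 9.0300.
Shrinkage factor = 6.69/9.0300 = 0.7409.

0.7409


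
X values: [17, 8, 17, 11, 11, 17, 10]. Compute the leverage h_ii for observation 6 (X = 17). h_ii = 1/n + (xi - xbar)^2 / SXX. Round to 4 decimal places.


Compute xbar = 13.0000 with n = 7 observations.
SXX = 90.0000.
Leverage = 1/7 + (17 - 13.0000)^2/90.0000 = 0.3206.

0.3206


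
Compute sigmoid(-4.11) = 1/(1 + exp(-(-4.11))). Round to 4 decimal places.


Compute exp(4.1100) = 60.9467.
Sigmoid = 1 / (1 + 60.9467) = 1 / 61.9467 = 0.0161.

0.0161


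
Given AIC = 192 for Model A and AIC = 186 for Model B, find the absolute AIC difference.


|AIC_A - AIC_B| = |192 - 186| = 6.
Model B is preferred (lower AIC).

6


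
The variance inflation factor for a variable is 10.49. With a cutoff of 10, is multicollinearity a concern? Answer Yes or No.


Compare VIF = 10.49 to the threshold of 10.
10.49 >= 10, so the answer is Yes.

Yes


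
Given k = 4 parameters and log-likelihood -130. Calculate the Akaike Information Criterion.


AIC = 2*4 - 2*(-130).
= 8 + 260 = 268.

268


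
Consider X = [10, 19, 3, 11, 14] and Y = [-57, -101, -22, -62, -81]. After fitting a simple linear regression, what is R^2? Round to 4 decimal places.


Fit the OLS line: b0 = -7.3673, b1 = -5.0204.
SSres = 15.1429.
SStot = 3473.2000.
R^2 = 1 - 15.1429/3473.2000 = 0.9956.

0.9956


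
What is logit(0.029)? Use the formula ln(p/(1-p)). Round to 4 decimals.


Compute the odds: 0.029/0.971 = 0.0299.
Take the natural log: ln(0.0299) = -3.5110.

-3.5110


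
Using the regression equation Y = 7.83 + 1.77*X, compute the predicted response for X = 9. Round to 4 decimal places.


Predicted value:
Y = 7.83 + (1.77)(9) = 7.83 + 15.9300 = 23.7600.

23.7600


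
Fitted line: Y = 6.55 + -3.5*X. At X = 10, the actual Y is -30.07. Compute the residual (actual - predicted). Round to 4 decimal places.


Fitted value at X = 10 is yhat = 6.55 + -3.5*10 = -28.4500.
Residual = -30.07 - -28.4500 = -1.6200.

-1.6200


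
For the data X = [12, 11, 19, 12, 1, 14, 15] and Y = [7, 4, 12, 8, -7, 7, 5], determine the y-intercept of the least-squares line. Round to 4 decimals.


First find the slope: b1 = 1.0109.
Means: xbar = 12.0000, ybar = 5.1429.
b0 = ybar - b1 * xbar = 5.1429 - 1.0109 * 12.0000 = -6.9876.

-6.9876


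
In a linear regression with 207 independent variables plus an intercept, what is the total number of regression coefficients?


Total coefficients = number of predictors + 1 (for the intercept).
= 207 + 1 = 208.

208


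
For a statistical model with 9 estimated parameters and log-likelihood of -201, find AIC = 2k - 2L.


Compute:
2k = 2*9 = 18.
-2*loglik = -2*(-201) = 402.
AIC = 18 + 402 = 420.

420


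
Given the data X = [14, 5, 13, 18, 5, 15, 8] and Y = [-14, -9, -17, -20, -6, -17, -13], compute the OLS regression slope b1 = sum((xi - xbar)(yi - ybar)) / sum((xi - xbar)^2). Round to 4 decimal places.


First compute the means: xbar = 11.1429, ybar = -13.7143.
Then S_xx = sum((xi - xbar)^2) = 158.8571.
S_xy = sum((xi - xbar)(yi - ybar)) = -141.2857.
b1 = S_xy / S_xx = -141.2857 / 158.8571 = -0.8894.

-0.8894


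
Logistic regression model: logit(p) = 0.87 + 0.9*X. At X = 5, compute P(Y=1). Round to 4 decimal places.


z = 0.87 + 0.9 * 5 = 5.3700.
Sigmoid: P = 1 / (1 + exp(-5.3700)) = 0.9954.

0.9954


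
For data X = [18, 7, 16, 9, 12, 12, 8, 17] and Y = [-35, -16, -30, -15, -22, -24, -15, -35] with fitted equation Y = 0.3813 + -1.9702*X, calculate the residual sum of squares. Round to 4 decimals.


Compute predicted values, then residuals = yi - yhat_i.
Residuals: [0.0823, -2.5899, 1.1419, 2.3505, 1.2611, -0.7389, 0.3803, -1.8879].
SSres = sum(residual^2) = 19.3883.

19.3883


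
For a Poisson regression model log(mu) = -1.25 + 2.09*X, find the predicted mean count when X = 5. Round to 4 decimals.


Compute eta = -1.25 + 2.09 * 5 = 9.2000.
Apply inverse link: mu = e^9.2000 = 9897.1291.

9897.1291


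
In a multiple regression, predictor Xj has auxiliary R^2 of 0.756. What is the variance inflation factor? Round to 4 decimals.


Using VIF = 1/(1 - R^2_j):
1 - 0.756 = 0.244.
VIF = 4.0984.

4.0984


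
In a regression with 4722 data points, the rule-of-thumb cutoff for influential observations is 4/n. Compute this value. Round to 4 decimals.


The threshold is 4/n.
4/4722 = 0.0008.

0.0008


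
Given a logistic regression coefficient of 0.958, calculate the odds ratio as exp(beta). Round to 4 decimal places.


The odds ratio is computed as:
OR = e^(0.958) = 2.6065.

2.6065


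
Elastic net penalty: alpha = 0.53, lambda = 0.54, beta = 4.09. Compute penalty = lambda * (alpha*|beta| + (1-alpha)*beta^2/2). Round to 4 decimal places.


alpha * |beta| = 0.53 * 4.09 = 2.1677.
(1-alpha) * beta^2/2 = 0.47 * 16.7281/2 = 3.9311.
Total = 0.54 * (2.1677 + 3.9311) = 3.2934.

3.2934


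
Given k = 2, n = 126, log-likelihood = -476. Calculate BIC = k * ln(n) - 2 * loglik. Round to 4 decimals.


k * ln(n) = 2 * ln(126) = 2 * 4.836282 = 9.672564.
-2 * loglik = -2 * (-476) = 952.
BIC = 9.672564 + 952 = 961.672564, which rounds to 961.6726.

961.6726


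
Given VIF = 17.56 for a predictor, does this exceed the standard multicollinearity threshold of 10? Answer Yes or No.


The threshold is 10.
VIF = 17.56 is >= 10.
Multicollinearity indication: Yes.

Yes


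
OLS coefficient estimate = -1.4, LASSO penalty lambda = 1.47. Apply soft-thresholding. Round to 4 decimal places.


Absolute value: |-1.4| = 1.4.
Compare to lambda = 1.47.
Since |beta| <= lambda, the coefficient is set to 0.

0.0000


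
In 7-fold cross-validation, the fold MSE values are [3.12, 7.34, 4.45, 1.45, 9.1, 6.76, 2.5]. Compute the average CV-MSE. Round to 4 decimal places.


Sum of fold MSEs = 34.7200.
Average = 34.7200 / 7 = 4.9600.

4.9600


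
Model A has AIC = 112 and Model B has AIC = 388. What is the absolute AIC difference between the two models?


Absolute difference = |112 - 388| = 276.
The model with lower AIC (A) is preferred.

276


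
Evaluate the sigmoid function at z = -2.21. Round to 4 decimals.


Compute exp(2.2100) = 9.1157.
Sigmoid = 1 / (1 + 9.1157) = 1 / 10.1157 = 0.0989.

0.0989


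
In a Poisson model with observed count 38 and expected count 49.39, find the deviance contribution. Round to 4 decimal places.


Compute y*ln(y/mu) = 38*ln(38/49.39) = 38*-0.262162 = -9.962156.
y - mu = -11.39.
D = 2*(-9.962156 - (-11.39)) = 2.855688, which rounds to 2.8557.

2.8557


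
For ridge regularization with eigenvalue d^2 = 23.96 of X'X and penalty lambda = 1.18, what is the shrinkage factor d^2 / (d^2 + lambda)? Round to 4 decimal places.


Compute the denominator: 23.96 + 1.18 = 25.1400.
Shrinkage factor = 23.96 / 25.1400 = 0.9531.

0.9531


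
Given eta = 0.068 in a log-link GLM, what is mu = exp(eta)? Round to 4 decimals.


Apply the inverse link:
mu = e^0.068 = 1.0704.

1.0704


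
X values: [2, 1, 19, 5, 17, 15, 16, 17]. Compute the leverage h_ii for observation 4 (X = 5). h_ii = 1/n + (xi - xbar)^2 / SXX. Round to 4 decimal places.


Compute xbar = 11.5000 with n = 8 observations.
SXX = 392.0000.
Leverage = 1/8 + (5 - 11.5000)^2/392.0000 = 0.2328.

0.2328


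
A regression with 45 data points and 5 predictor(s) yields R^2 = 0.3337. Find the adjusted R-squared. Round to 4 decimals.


Adjusted R^2 = 1 - (1 - R^2) * (n-1)/(n-p-1).
(1 - R^2) = 0.6663.
(n-1)/(n-p-1) = 44/39.
(1 - R^2) * (n-1) = 0.6663 * 44 = 29.3172.
Divide by (n-p-1): 29.3172 / 39 = 0.7517.
Adj R^2 = 1 - 0.7517 = 0.2483.

0.2483


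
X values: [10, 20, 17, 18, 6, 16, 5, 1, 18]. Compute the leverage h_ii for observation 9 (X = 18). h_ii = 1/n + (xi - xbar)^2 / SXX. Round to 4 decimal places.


Mean of X: xbar = 12.3333.
SXX = 386.0000.
For X = 18: h = 1/9 + (18 - 12.3333)^2/386.0000 = 0.1943.

0.1943


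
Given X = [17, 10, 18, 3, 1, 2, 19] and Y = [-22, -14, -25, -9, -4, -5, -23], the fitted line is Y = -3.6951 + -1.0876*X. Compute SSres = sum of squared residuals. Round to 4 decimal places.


Predicted values from Y = -3.6951 + -1.0876*X.
Residuals: [0.1843, 0.5711, -1.7281, -2.0421, 0.7827, 0.8703, 1.3595].
SSres = 10.7349.

10.7349


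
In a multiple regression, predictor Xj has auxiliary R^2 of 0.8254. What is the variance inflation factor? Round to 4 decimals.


VIF = 1 / (1 - 0.8254).
= 1 / 0.1746 = 5.7274.

5.7274


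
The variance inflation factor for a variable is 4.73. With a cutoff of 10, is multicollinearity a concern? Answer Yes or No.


Compare VIF = 4.73 to the threshold of 10.
4.73 < 10, so the answer is No.

No


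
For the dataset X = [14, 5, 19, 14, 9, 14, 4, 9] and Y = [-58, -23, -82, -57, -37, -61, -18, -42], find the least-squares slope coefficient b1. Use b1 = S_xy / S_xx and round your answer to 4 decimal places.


First compute the means: xbar = 11.0000, ybar = -47.2500.
Then S_xx = sum((xi - xbar)^2) = 184.0000.
S_xy = sum((xi - xbar)(yi - ybar)) = -762.0000.
b1 = S_xy / S_xx = -762.0000 / 184.0000 = -4.1413.

-4.1413


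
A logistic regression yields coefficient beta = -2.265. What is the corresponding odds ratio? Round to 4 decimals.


The odds ratio is computed as:
OR = e^(-2.265) = 0.1038.

0.1038


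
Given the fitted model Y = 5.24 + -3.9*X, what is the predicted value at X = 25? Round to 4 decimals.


Plug X = 25 into Y = 5.24 + -3.9*X:
Y = 5.24 + -97.5000 = -92.2600.

-92.2600


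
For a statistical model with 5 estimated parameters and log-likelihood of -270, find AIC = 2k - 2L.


Compute:
2k = 2*5 = 10.
-2*loglik = -2*(-270) = 540.
AIC = 10 + 540 = 550.

550


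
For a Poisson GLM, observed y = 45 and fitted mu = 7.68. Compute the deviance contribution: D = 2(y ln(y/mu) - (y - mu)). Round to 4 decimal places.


First: ln(45/7.68) = 1.768043.
Then: 45 * 1.768043 = 79.561935.
y - mu = 45 - 7.68 = 37.32.
D = 2(79.561935 - 37.32) = 84.483870, which rounds to 84.4839.

84.4839


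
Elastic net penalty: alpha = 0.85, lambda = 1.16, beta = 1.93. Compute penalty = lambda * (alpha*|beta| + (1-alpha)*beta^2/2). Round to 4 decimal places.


L1 component = 0.85 * |1.93| = 1.6405.
L2 component = 0.15 * 1.93^2 / 2 = 0.2794.
Penalty = 1.16 * (1.6405 + 0.2794) = 1.16 * 1.9199 = 2.2270.

2.2270


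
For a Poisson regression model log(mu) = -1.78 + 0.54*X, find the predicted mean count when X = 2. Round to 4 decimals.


Compute eta = -1.78 + 0.54 * 2 = -0.7000.
Apply inverse link: mu = e^-0.7000 = 0.4966.

0.4966


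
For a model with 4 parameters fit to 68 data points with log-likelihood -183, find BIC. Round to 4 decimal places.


ln(68) = 4.219508.
k * ln(n) = 4 * 4.219508 = 16.878032.
-2L = 366.
BIC = 16.878032 + 366 = 382.878032, which rounds to 382.8780.

382.8780


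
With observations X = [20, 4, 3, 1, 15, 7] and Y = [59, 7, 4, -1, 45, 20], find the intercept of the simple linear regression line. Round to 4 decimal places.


First find the slope: b1 = 3.2376.
Means: xbar = 8.3333, ybar = 22.3333.
b0 = ybar - b1 * xbar = 22.3333 - 3.2376 * 8.3333 = -4.6471.

-4.6471


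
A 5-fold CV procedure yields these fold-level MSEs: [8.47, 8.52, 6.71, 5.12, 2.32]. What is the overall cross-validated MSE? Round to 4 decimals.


Total MSE across folds = 31.1400.
CV-MSE = 31.1400/5 = 6.2280.

6.2280


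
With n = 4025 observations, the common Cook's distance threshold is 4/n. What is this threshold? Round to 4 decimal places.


Using the rule of thumb:
Threshold = 4 / 4025 = 0.0010.

0.0010


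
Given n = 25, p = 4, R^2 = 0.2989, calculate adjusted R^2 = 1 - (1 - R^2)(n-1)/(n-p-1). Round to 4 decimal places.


Plug in: Adj R^2 = 1 - (1 - 0.2989) * 24/20.
= 1 - 0.7011 * 24/20
= 1 - 16.8264 / 20
= 1 - 0.8413 = 0.1587.

0.1587


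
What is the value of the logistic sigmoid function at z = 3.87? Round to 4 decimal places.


exp(-3.8700) = 0.0209.
1 + exp(-z) = 1.0209.
sigmoid = 1/1.0209 = 0.9796.

0.9796


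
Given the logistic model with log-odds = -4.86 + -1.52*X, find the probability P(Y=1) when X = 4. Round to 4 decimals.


Compute z = -4.86 + (-1.52)(4) = -10.9400.
exp(-z) = 56387.3431.
P = 1/(1 + 56387.3431) = 0.0000.

0.0000


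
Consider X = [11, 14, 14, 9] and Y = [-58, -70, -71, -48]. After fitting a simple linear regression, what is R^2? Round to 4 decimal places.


The fitted line is Y = -8.4167 + -4.4444*X.
SSres = 1.1944, SStot = 356.7500.
R^2 = 1 - SSres/SStot = 0.9967.

0.9967


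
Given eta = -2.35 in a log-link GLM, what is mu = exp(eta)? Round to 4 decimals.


mu = exp(eta) = exp(-2.35).
= 0.0954.

0.0954


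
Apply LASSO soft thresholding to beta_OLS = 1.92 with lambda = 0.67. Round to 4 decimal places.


Check: |1.92| = 1.92 vs lambda = 0.67.
Since |beta| > lambda, coefficient = sign(beta)*(|beta| - lambda) = 1.2500.
Soft-thresholded coefficient = 1.2500.

1.2500


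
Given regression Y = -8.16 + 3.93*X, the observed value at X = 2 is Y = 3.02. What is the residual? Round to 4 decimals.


Fitted value at X = 2 is yhat = -8.16 + 3.93*2 = -0.3000.
Residual = 3.02 - -0.3000 = 3.3200.

3.3200


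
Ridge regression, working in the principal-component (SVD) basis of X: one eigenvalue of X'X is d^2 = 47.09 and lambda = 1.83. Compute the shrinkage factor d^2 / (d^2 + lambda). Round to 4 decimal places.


Compute the denominator: 47.09 + 1.83 = 48.9200.
Shrinkage factor = 47.09 / 48.9200 = 0.9626.

0.9626


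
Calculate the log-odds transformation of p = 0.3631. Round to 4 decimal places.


1 - p = 0.6369.
p/(1-p) = 0.5701.
logit = ln(0.5701) = -0.5619.

-0.5619


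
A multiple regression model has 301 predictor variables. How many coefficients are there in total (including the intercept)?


Total coefficients = number of predictors + 1 (for the intercept).
= 301 + 1 = 302.

302


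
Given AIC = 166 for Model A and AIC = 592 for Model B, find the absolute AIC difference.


|AIC_A - AIC_B| = |166 - 592| = 426.
Model A is preferred (lower AIC).

426


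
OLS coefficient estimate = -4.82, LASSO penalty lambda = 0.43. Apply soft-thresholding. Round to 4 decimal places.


Check: |-4.82| = 4.82 vs lambda = 0.43.
Since |beta| > lambda, coefficient = sign(beta)*(|beta| - lambda) = -4.3900.
Soft-thresholded coefficient = -4.3900.

-4.3900


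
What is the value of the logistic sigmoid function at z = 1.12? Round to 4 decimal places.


exp(-1.1200) = 0.3263.
1 + exp(-z) = 1.3263.
sigmoid = 1/1.3263 = 0.7540.

0.7540


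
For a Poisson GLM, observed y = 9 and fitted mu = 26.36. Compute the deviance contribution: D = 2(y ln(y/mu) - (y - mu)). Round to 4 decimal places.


Compute y*ln(y/mu) = 9*ln(9/26.36) = 9*-1.074623 = -9.671607.
y - mu = -17.36.
D = 2*(-9.671607 - (-17.36)) = 15.376786, which rounds to 15.3768.

15.3768


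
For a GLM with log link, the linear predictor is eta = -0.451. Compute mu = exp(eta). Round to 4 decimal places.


mu = exp(eta) = exp(-0.451).
= 0.6370.

0.6370


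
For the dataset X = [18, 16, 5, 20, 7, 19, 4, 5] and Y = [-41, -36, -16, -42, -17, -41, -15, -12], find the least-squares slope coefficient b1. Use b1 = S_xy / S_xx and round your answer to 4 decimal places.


First compute the means: xbar = 11.7500, ybar = -27.5000.
Then S_xx = sum((xi - xbar)^2) = 351.5000.
S_xy = sum((xi - xbar)(yi - ybar)) = -667.0000.
b1 = S_xy / S_xx = -667.0000 / 351.5000 = -1.8976.

-1.8976


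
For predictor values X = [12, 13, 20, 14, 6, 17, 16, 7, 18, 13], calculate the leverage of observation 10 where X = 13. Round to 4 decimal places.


Compute xbar = 13.6000 with n = 10 observations.
SXX = 182.4000.
Leverage = 1/10 + (13 - 13.6000)^2/182.4000 = 0.1020.

0.1020


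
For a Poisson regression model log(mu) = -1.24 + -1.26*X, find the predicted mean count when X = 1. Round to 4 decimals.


eta = -1.24 + -1.26 * 1 = -2.5000.
mu = exp(-2.5000) = 0.0821.

0.0821


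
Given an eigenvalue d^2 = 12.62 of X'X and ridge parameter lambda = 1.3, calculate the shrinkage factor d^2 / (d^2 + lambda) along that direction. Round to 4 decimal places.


d^2 + lambda = 12.62 + 1.3 = 13.9200.
Shrinkage factor = 12.62/13.9200 = 0.9066.

0.9066


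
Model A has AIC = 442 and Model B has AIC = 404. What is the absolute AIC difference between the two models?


|AIC_A - AIC_B| = |442 - 404| = 38.
Model B is preferred (lower AIC).

38


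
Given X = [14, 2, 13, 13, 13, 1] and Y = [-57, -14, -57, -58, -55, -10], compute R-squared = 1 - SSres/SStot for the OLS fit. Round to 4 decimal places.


After computing the OLS fit (b0=-6.4137, b1=-3.7950):
SSres = 13.7086, SStot = 2682.8333.
R^2 = 1 - 13.7086/2682.8333 = 0.9949.

0.9949


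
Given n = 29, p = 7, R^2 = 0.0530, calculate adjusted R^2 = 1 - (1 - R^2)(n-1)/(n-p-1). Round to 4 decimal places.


Using the formula:
(1 - 0.0530) = 0.9470.
Multiply by 28/21: 0.9470 * 28 = 26.5160, then 26.5160 / 21 = 1.2627.
Adj R^2 = 1 - 1.2627 = -0.2627.

-0.2627


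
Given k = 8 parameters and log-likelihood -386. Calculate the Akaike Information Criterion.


AIC = 2*8 - 2*(-386).
= 16 + 772 = 788.

788


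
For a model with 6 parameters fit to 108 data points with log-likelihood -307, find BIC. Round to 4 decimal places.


k * ln(n) = 6 * ln(108) = 6 * 4.682131 = 28.092786.
-2 * loglik = -2 * (-307) = 614.
BIC = 28.092786 + 614 = 642.092786, which rounds to 642.0928.

642.0928


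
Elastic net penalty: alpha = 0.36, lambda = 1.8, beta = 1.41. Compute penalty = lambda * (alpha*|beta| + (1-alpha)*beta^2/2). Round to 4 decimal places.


L1 component = 0.36 * |1.41| = 0.5076.
L2 component = 0.64 * 1.41^2 / 2 = 0.6362.
Penalty = 1.8 * (0.5076 + 0.6362) = 1.8 * 1.1438 = 2.0588.

2.0588


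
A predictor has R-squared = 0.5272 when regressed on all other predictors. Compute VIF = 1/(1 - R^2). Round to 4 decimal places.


VIF = 1 / (1 - 0.5272).
= 1 / 0.4728 = 2.1151.

2.1151


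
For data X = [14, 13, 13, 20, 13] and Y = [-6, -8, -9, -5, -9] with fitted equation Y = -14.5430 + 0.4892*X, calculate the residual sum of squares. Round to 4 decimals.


Predicted values from Y = -14.5430 + 0.4892*X.
Residuals: [1.6942, 0.1834, -0.8166, -0.2410, -0.8166].
SSres = 4.2957.

4.2957


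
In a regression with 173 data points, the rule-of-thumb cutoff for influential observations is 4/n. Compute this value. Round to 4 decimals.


Using the rule of thumb:
Threshold = 4 / 173 = 0.0231.

0.0231


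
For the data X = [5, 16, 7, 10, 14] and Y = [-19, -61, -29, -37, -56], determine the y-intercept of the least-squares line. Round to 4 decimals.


Compute b1 = -3.8404 from the OLS formula.
With xbar = 10.4000 and ybar = -40.4000, the intercept is:
b0 = -40.4000 - -3.8404 * 10.4000 = -0.4601.

-0.4601


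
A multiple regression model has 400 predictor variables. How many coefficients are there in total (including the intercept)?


Total coefficients = number of predictors + 1 (for the intercept).
= 400 + 1 = 401.

401


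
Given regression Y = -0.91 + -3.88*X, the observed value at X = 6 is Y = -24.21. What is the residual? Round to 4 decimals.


Fitted value at X = 6 is yhat = -0.91 + -3.88*6 = -24.1900.
Residual = -24.21 - -24.1900 = -0.0200.

-0.0200


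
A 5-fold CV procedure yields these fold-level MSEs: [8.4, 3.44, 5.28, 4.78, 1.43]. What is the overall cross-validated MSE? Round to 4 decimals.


Total MSE across folds = 23.3300.
CV-MSE = 23.3300/5 = 4.6660.

4.6660


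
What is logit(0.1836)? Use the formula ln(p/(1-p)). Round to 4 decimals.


1 - p = 0.8164.
p/(1-p) = 0.2249.
logit = ln(0.2249) = -1.4921.

-1.4921


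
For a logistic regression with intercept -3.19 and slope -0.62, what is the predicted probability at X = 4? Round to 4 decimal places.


Compute z = -3.19 + (-0.62)(4) = -5.6700.
exp(-z) = 290.0345.
P = 1/(1 + 290.0345) = 0.0034.

0.0034


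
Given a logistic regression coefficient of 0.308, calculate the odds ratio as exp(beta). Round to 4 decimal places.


The odds ratio is computed as:
OR = e^(0.308) = 1.3607.

1.3607


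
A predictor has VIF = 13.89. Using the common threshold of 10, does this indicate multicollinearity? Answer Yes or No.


The threshold is 10.
VIF = 13.89 is >= 10.
Multicollinearity indication: Yes.

Yes


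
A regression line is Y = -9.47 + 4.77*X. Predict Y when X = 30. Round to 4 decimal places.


Substitute X = 30 into the equation:
Y = -9.47 + 4.77 * 30 = -9.47 + 143.1000 = 133.6300.

133.6300


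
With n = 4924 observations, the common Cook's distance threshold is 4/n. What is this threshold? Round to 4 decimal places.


The threshold is 4/n.
4/4924 = 0.0008.

0.0008


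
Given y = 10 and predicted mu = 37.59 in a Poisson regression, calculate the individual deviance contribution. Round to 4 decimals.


Compute y*ln(y/mu) = 10*ln(10/37.59) = 10*-1.324153 = -13.241530.
y - mu = -27.59.
D = 2*(-13.241530 - (-27.59)) = 28.696940, which rounds to 28.6969.

28.6969


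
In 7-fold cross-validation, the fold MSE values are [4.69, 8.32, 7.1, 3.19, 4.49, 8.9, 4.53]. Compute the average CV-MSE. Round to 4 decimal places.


Sum of fold MSEs = 41.2200.
Average = 41.2200 / 7 = 5.8886.

5.8886


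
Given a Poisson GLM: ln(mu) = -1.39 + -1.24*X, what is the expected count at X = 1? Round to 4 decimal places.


Compute eta = -1.39 + -1.24 * 1 = -2.6300.
Apply inverse link: mu = e^-2.6300 = 0.0721.

0.0721


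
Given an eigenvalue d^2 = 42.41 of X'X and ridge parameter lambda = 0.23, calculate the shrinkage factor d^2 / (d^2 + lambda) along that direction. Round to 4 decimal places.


Denominator = d^2 + lambda = 42.41 + 0.23 = 42.6400.
Shrinkage = 42.41 / 42.6400 = 0.9946.

0.9946


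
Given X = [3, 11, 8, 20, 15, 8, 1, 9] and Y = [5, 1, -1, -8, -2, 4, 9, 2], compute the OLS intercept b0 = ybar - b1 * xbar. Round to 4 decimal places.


Compute b1 = -0.7895 from the OLS formula.
With xbar = 9.3750 and ybar = 1.2500, the intercept is:
b0 = 1.2500 - -0.7895 * 9.3750 = 8.6516.

8.6516


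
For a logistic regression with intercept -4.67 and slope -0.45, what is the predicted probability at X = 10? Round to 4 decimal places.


Compute z = -4.67 + (-0.45)(10) = -9.1700.
exp(-z) = 9604.6247.
P = 1/(1 + 9604.6247) = 0.0001.

0.0001


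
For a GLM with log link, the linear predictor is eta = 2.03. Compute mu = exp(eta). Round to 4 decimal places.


The inverse log link gives:
mu = exp(2.03) = 7.6141.

7.6141


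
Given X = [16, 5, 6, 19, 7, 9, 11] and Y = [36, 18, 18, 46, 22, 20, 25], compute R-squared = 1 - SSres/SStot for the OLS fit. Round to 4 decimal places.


The fitted line is Y = 6.0511 + 1.9540*X.
SSres = 39.3595, SStot = 679.7143.
R^2 = 1 - SSres/SStot = 0.9421.

0.9421


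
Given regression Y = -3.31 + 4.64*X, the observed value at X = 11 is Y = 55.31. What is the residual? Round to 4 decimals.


Fitted value at X = 11 is yhat = -3.31 + 4.64*11 = 47.7300.
Residual = 55.31 - 47.7300 = 7.5800.

7.5800


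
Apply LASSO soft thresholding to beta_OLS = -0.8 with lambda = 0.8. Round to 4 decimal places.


|beta_OLS| = 0.8.
lambda = 0.8.
Since |beta| <= lambda, the coefficient is set to 0.
Result = 0.0000.

0.0000


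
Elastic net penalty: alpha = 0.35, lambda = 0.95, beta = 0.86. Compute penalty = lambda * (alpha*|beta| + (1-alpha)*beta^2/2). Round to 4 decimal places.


alpha * |beta| = 0.35 * 0.86 = 0.3010.
(1-alpha) * beta^2/2 = 0.65 * 0.7396/2 = 0.2404.
Total = 0.95 * (0.3010 + 0.2404) = 0.5143.

0.5143


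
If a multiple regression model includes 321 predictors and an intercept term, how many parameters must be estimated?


Total coefficients = number of predictors + 1 (for the intercept).
= 321 + 1 = 322.

322


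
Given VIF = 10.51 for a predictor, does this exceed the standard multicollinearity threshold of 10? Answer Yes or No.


The threshold is 10.
VIF = 10.51 is >= 10.
Multicollinearity indication: Yes.

Yes


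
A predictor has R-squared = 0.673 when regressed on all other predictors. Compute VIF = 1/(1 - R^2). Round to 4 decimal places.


Using VIF = 1/(1 - R^2_j):
1 - 0.673 = 0.327.
VIF = 3.0581.

3.0581


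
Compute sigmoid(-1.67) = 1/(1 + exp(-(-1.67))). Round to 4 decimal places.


First, exp(1.6700) = 5.3122.
Then sigma(z) = 1/(1 + 5.3122) = 0.1584.

0.1584


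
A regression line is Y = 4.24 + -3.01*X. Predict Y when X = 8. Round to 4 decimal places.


Predicted value:
Y = 4.24 + (-3.01)(8) = 4.24 + -24.0800 = -19.8400.

-19.8400


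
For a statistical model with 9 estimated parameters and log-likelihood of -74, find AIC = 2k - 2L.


AIC = 2k - 2*loglik = 2(9) - 2(-74).
= 18 + 148 = 166.

166


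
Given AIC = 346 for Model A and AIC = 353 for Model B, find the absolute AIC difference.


Compute |346 - 353| = 7.
Model A has the smaller AIC.

7


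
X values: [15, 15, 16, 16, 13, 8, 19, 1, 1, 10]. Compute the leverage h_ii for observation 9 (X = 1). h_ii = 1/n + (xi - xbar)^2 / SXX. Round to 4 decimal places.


Compute xbar = 11.4000 with n = 10 observations.
SXX = 358.4000.
Leverage = 1/10 + (1 - 11.4000)^2/358.4000 = 0.4018.

0.4018


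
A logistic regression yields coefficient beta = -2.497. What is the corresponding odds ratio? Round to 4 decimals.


Odds ratio = exp(beta) = exp(-2.497).
= 0.0823.

0.0823


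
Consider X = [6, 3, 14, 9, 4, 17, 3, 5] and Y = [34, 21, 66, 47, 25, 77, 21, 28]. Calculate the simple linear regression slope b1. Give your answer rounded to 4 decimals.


First compute the means: xbar = 7.6250, ybar = 39.8750.
Then S_xx = sum((xi - xbar)^2) = 195.8750.
S_xy = sum((xi - xbar)(yi - ybar)) = 793.6250.
b1 = S_xy / S_xx = 793.6250 / 195.8750 = 4.0517.

4.0517


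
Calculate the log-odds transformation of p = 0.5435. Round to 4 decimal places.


1 - p = 0.4565.
p/(1-p) = 1.1906.
logit = ln(1.1906) = 0.1744.

0.1744


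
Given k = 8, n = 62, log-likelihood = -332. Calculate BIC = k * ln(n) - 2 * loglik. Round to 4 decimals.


ln(62) = 4.127134.
k * ln(n) = 8 * 4.127134 = 33.017072.
-2L = 664.
BIC = 33.017072 + 664 = 697.017072, which rounds to 697.0171.

697.0171


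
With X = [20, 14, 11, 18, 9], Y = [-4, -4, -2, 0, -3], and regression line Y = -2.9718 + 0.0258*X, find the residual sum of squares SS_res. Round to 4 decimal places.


For each point, residual = actual - predicted.
Residuals: [-1.5442, -1.3894, 0.6880, 2.5074, -0.2604].
Sum of squared residuals = 11.1432.

11.1432


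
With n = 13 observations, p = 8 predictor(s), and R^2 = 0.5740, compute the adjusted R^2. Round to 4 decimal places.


Adjusted R^2 = 1 - (1 - R^2) * (n-1)/(n-p-1).
(1 - R^2) = 0.4260.
(n-1)/(n-p-1) = 12/4.
(1 - R^2) * (n-1) = 0.4260 * 12 = 5.1120.
Divide by (n-p-1): 5.1120 / 4 = 1.2780.
Adj R^2 = 1 - 1.2780 = -0.2780.

-0.2780


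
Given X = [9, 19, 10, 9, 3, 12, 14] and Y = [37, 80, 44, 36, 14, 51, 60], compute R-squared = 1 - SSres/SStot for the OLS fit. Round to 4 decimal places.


Fit the OLS line: b0 = 0.5331, b1 = 4.1877.
SSres = 10.5379.
SStot = 2586.0000.
R^2 = 1 - 10.5379/2586.0000 = 0.9959.

0.9959


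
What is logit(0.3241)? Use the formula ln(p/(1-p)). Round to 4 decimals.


The odds are p/(1-p) = 0.3241 / 0.6759 = 0.4795.
logit(p) = ln(0.4795) = -0.7350.

-0.7350


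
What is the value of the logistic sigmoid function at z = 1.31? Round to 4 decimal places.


Compute exp(-1.3100) = 0.2698.
Sigmoid = 1 / (1 + 0.2698) = 1 / 1.2698 = 0.7875.

0.7875


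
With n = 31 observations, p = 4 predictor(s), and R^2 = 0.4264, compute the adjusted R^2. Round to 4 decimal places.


Adjusted R^2 = 1 - (1 - R^2) * (n-1)/(n-p-1).
(1 - R^2) = 0.5736.
(n-1)/(n-p-1) = 30/26.
(1 - R^2) * (n-1) = 0.5736 * 30 = 17.2080.
Divide by (n-p-1): 17.2080 / 26 = 0.6618.
Adj R^2 = 1 - 0.6618 = 0.3382.

0.3382


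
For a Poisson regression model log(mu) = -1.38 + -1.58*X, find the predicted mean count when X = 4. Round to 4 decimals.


Linear predictor: eta = -1.38 + (-1.58)(4) = -7.7000.
Expected count: mu = exp(-7.7000) = 0.0005.

0.0005


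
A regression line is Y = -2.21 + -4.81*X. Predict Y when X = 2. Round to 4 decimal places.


Predicted value:
Y = -2.21 + (-4.81)(2) = -2.21 + -9.6200 = -11.8300.

-11.8300


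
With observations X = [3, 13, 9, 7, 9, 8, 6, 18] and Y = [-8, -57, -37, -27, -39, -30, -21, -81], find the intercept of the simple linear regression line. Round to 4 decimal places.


The slope is b1 = -4.9328.
Sample means are xbar = 9.1250 and ybar = -37.5000.
Intercept: b0 = -37.5000 - (-4.9328)(9.1250) = 7.5115.

7.5115


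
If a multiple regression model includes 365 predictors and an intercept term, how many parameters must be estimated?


Each predictor gets one coefficient, plus one intercept.
Total parameters = 365 + 1 = 366.

366


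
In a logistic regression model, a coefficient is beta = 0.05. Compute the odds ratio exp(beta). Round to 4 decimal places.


Odds ratio = exp(beta) = exp(0.05).
= 1.0513.

1.0513


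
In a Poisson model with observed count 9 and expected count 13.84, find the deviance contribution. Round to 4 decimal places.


First: ln(9/13.84) = -0.430338.
Then: 9 * -0.430338 = -3.873042.
y - mu = 9 - 13.84 = -4.84.
D = 2(-3.873042 - -4.84) = 1.933916, which rounds to 1.9339.

1.9339


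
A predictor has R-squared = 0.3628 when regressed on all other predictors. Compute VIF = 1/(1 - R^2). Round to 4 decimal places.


Using VIF = 1/(1 - R^2_j):
1 - 0.3628 = 0.6372.
VIF = 1.5694.

1.5694


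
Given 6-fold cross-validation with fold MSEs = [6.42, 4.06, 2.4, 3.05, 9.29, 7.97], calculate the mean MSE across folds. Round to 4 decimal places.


Add all fold MSEs: 33.1900.
Divide by k = 6: 33.1900/6 = 5.5317.

5.5317


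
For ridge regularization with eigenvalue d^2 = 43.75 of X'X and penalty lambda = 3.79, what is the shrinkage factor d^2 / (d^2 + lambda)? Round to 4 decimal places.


d^2 + lambda = 43.75 + 3.79 = 47.5400.
Shrinkage factor = 43.75/47.5400 = 0.9203.

0.9203


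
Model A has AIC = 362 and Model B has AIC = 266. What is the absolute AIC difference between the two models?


Compute |362 - 266| = 96.
Model B has the smaller AIC.

96


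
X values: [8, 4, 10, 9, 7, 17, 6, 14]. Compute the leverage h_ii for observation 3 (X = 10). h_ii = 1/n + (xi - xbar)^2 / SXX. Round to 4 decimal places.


Mean of X: xbar = 9.3750.
SXX = 127.8750.
For X = 10: h = 1/8 + (10 - 9.3750)^2/127.8750 = 0.1281.

0.1281


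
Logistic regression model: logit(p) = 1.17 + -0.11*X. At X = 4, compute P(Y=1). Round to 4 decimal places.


Compute z = 1.17 + (-0.11)(4) = 0.7300.
exp(-z) = 0.4819.
P = 1/(1 + 0.4819) = 0.6748.

0.6748


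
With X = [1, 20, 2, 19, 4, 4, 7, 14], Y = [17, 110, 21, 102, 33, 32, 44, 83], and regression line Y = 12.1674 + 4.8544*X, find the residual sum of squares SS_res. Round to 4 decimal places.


For each point, residual = actual - predicted.
Residuals: [-0.0218, 0.7446, -0.8762, -2.4010, 1.4150, 0.4150, -2.1482, 2.8710].
Sum of squared residuals = 22.1193.

22.1193


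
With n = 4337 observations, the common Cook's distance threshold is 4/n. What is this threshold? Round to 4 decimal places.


Using the rule of thumb:
Threshold = 4 / 4337 = 0.0009.

0.0009


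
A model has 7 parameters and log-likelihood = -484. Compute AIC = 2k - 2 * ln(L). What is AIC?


Compute:
2k = 2*7 = 14.
-2*loglik = -2*(-484) = 968.
AIC = 14 + 968 = 982.

982


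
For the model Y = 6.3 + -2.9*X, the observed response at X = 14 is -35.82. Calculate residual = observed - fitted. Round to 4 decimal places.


Compute yhat = 6.3 + (-2.9)(14) = -34.3000.
Residual = actual - predicted = -35.82 - -34.3000 = -1.5200.

-1.5200


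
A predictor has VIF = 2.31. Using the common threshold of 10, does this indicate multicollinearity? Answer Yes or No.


Compare VIF = 2.31 to the threshold of 10.
2.31 < 10, so the answer is No.

No


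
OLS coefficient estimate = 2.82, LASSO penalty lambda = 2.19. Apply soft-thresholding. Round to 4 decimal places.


|beta_OLS| = 2.82.
lambda = 2.19.
Since |beta| > lambda, coefficient = sign(beta)*(|beta| - lambda) = 0.6300.
Result = 0.6300.

0.6300


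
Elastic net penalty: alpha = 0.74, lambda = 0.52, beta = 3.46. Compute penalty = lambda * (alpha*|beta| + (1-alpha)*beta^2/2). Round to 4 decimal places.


alpha * |beta| = 0.74 * 3.46 = 2.5604.
(1-alpha) * beta^2/2 = 0.26 * 11.9716/2 = 1.5563.
Total = 0.52 * (2.5604 + 1.5563) = 2.1407.

2.1407


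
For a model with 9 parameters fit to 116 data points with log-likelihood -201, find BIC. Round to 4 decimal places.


ln(116) = 4.753590.
k * ln(n) = 9 * 4.753590 = 42.782310.
-2L = 402.
BIC = 42.782310 + 402 = 444.782310, which rounds to 444.7823.

444.7823


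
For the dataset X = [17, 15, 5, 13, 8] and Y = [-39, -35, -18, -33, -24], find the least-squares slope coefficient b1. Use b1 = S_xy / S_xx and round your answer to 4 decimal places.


First compute the means: xbar = 11.6000, ybar = -29.8000.
Then S_xx = sum((xi - xbar)^2) = 99.2000.
S_xy = sum((xi - xbar)(yi - ybar)) = -170.6000.
b1 = S_xy / S_xx = -170.6000 / 99.2000 = -1.7198.

-1.7198


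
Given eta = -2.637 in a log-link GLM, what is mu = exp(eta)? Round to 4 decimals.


mu = exp(eta) = exp(-2.637).
= 0.0716.

0.0716


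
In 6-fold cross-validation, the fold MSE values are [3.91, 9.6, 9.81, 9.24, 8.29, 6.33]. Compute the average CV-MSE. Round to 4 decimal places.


Add all fold MSEs: 47.1800.
Divide by k = 6: 47.1800/6 = 7.8633.

7.8633


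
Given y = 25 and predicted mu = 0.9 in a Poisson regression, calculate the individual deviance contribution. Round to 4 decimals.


y/mu = 25/0.9 = 27.777778 (approx.), and ln(25/0.9) = 3.324236.
y * ln(y/mu) = 25 * 3.324236 = 83.105900.
y - mu = 24.1.
D = 2 * (83.105900 - 24.1) = 118.011800, which rounds to 118.0118.

118.0118


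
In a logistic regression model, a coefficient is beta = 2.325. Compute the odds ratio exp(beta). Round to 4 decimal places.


exp(2.325) = 10.2267.
So the odds ratio is 10.2267.

10.2267


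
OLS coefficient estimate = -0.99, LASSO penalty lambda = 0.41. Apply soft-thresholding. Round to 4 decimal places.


Check: |-0.99| = 0.99 vs lambda = 0.41.
Since |beta| > lambda, coefficient = sign(beta)*(|beta| - lambda) = -0.5800.
Soft-thresholded coefficient = -0.5800.

-0.5800
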